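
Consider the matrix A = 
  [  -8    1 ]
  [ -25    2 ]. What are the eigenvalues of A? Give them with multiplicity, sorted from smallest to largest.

-3, -3

Characteristic polynomial: p(r) = r^2 + 6r + 9 = (r + 3)^2.
Roots (with multiplicity): -3, -3.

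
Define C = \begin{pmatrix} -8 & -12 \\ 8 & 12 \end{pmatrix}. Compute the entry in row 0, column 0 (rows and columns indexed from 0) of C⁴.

-512

Characteristic polynomial: s^2 - 4s = s(s - 4), so the eigenvalues are 0, 4.
s=4: eigenvector (1, -1).
s=0: eigenvector (3, -2).
P = [[1, 3], [-1, -2]], D = diag(4, 0), P⁻¹ = [[-2, -3], [1, 1]].
C⁴ = P·diag(256, 0)·P⁻¹ = [[-512, -768], [512, 768]].
The requested entry is -512.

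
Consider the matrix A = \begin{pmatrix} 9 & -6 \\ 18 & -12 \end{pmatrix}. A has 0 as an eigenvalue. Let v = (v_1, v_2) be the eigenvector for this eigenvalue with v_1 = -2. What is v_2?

-3

A = [[9, -6], [18, -12]].
Solving (A)v = 0 gives the eigenspace spanned by (-2, -3).
With v_1 = -2, v = (-2, -3), so v_2 = -3.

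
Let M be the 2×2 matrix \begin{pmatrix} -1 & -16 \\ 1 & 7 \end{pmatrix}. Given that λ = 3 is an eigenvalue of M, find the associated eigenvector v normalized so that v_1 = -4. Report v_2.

M − 3I = [[-4, -16], [1, 4]].
Solving (M − 3I)v = 0 gives the eigenspace spanned by (-4, 1).
With v_1 = -4, v = (-4, 1), so v_2 = 1.

1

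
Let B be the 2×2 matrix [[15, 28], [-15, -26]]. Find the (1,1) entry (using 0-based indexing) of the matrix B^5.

Characteristic polynomial: r^2 + 11r + 30 = (r + 5)(r + 6), so the eigenvalues are -6, -5.
r=-6: eigenvector (4, -3).
r=-5: eigenvector (7, -5).
P = [[4, 7], [-3, -5]], D = diag(-6, -5), P⁻¹ = [[-5, -7], [3, 4]].
B⁵ = P·diag(-7776, -3125)·P⁻¹ = [[89895, 130228], [-69765, -100796]].
The requested entry is -100796.

-100796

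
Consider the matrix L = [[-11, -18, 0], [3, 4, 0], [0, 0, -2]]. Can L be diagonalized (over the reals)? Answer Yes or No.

Characteristic polynomial: p(λ) = λ^3 + 9λ^2 + 24λ + 20 = (λ + 2)^2(λ + 5).
λ = -2 has algebraic multiplicity 2; rank(L + 2I) = 1, so geometric multiplicity = 2.
Every eigenvalue has geometric = algebraic multiplicity, so L is diagonalizable.

Yes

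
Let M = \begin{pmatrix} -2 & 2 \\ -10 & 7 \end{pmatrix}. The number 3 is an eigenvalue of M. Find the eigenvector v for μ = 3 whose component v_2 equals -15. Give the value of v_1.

M − 3I = [[-5, 2], [-10, 4]].
Solving (M − 3I)v = 0 gives the eigenspace spanned by (-6, -15).
With v_2 = -15, v = (-6, -15), so v_1 = -6.

-6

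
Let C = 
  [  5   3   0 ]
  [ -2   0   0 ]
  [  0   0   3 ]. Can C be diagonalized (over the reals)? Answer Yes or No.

Yes

Characteristic polynomial: p(μ) = μ^3 - 8μ^2 + 21μ - 18 = (μ - 3)^2(μ - 2).
μ = 3 has algebraic multiplicity 2; rank(C − 3I) = 1, so geometric multiplicity = 2.
Every eigenvalue has geometric = algebraic multiplicity, so C is diagonalizable.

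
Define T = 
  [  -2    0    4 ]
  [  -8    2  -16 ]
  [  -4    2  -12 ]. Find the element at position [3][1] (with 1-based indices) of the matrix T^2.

Characteristic polynomial: λ^3 + 12λ^2 + 44λ + 48 = (λ + 2)(λ + 4)(λ + 6), so the eigenvalues are -6, -4, -2.
λ=-2: eigenvector (-1, -2, 0).
λ=-6: eigenvector (-1, 1, 1).
λ=-4: eigenvector (-2, 0, 1).
P = [[-1, -1, -2], [-2, 1, 0], [0, 1, 1]], D = diag(-2, -6, -4), P⁻¹ = [[1, -1, 2], [2, -1, 4], [-2, 1, -3]].
T² = P·diag(4, 36, 16)·P⁻¹ = [[-12, 8, -56], [64, -28, 128], [40, -20, 96]].
The requested entry is 40.

40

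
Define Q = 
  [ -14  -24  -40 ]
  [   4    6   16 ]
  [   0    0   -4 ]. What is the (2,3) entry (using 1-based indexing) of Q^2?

Characteristic polynomial: μ^3 + 12μ^2 + 44μ + 48 = (μ + 2)(μ + 4)(μ + 6), so the eigenvalues are -6, -4, -2.
μ=-6: eigenvector (3, -1, 0).
μ=-2: eigenvector (-2, 1, 0).
μ=-4: eigenvector (-4, 0, 1).
P = [[3, -2, -4], [-1, 1, 0], [0, 0, 1]], D = diag(-6, -2, -4), P⁻¹ = [[1, 2, 4], [1, 3, 4], [0, 0, 1]].
Q² = P·diag(36, 4, 16)·P⁻¹ = [[100, 192, 336], [-32, -60, -128], [0, 0, 16]].
The requested entry is -128.

-128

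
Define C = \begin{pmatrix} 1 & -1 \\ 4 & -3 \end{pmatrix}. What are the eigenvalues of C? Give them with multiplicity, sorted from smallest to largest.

-1, -1

Characteristic polynomial: p(s) = s^2 + 2s + 1 = (s + 1)^2.
Roots (with multiplicity): -1, -1.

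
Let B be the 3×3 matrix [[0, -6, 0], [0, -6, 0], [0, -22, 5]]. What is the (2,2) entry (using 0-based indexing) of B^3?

Characteristic polynomial: s^3 + s^2 - 30s = s(s - 5)(s + 6), so the eigenvalues are -6, 0, 5.
s=0: eigenvector (1, 0, 0).
s=-6: eigenvector (1, 1, 2).
s=5: eigenvector (0, 0, 1).
P = [[1, 1, 0], [0, 1, 0], [0, 2, 1]], D = diag(0, -6, 5), P⁻¹ = [[1, -1, 0], [0, 1, 0], [0, -2, 1]].
B³ = P·diag(0, -216, 125)·P⁻¹ = [[0, -216, 0], [0, -216, 0], [0, -682, 125]].
The requested entry is 125.

125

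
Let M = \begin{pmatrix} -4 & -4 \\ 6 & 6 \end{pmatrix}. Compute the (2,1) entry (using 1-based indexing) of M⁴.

48

Characteristic polynomial: s^2 - 2s = s(s - 2), so the eigenvalues are 0, 2.
s=0: eigenvector (-1, 1).
s=2: eigenvector (-2, 3).
P = [[-1, -2], [1, 3]], D = diag(0, 2), P⁻¹ = [[-3, -2], [1, 1]].
M⁴ = P·diag(0, 16)·P⁻¹ = [[-32, -32], [48, 48]].
The requested entry is 48.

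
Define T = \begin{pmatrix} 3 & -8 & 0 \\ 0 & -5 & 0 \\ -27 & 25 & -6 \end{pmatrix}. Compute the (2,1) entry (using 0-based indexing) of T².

Characteristic polynomial: s^3 + 8s^2 - 3s - 90 = (s - 3)(s + 5)(s + 6), so the eigenvalues are -6, -5, 3.
s=3: eigenvector (1, 0, -3).
s=-5: eigenvector (1, 1, -2).
s=-6: eigenvector (0, 0, 1).
P = [[1, 1, 0], [0, 1, 0], [-3, -2, 1]], D = diag(3, -5, -6), P⁻¹ = [[1, -1, 0], [0, 1, 0], [3, -1, 1]].
T² = P·diag(9, 25, 36)·P⁻¹ = [[9, 16, 0], [0, 25, 0], [81, -59, 36]].
The requested entry is -59.

-59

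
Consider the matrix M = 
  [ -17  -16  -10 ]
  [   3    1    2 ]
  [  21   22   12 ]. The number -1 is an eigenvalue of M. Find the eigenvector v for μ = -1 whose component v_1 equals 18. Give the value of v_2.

M + 1I = [[-16, -16, -10], [3, 2, 2], [21, 22, 13]].
Solving (M + 1I)v = 0 gives the eigenspace spanned by (18, -3, -24).
With v_1 = 18, v = (18, -3, -24), so v_2 = -3.

-3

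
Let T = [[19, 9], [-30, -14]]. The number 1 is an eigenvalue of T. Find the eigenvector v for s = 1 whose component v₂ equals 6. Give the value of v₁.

-3

T − 1I = [[18, 9], [-30, -15]].
Solving (T − 1I)v = 0 gives the eigenspace spanned by (-3, 6).
With v₂ = 6, v = (-3, 6), so v₁ = -3.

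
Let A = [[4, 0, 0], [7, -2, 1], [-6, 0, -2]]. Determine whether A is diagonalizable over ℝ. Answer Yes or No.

Characteristic polynomial: p(s) = s^3 - 12s - 16 = (s - 4)(s + 2)^2.
s = -2 has algebraic multiplicity 2; rank(A + 2I) = 2, so geometric multiplicity = 1.
Geometric multiplicity < algebraic multiplicity, so A is not diagonalizable.

No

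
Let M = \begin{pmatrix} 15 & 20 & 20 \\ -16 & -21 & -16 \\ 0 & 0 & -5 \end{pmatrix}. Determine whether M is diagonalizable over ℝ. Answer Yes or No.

Yes

Characteristic polynomial: p(λ) = λ^3 + 11λ^2 + 35λ + 25 = (λ + 1)(λ + 5)^2.
λ = -5 has algebraic multiplicity 2; rank(M + 5I) = 1, so geometric multiplicity = 2.
Every eigenvalue has geometric = algebraic multiplicity, so M is diagonalizable.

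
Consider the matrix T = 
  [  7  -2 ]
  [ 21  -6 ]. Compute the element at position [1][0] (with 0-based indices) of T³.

21

Characteristic polynomial: r^2 - r = r(r - 1), so the eigenvalues are 0, 1.
r=1: eigenvector (1, 3).
r=0: eigenvector (2, 7).
P = [[1, 2], [3, 7]], D = diag(1, 0), P⁻¹ = [[7, -2], [-3, 1]].
T³ = P·diag(1, 0)·P⁻¹ = [[7, -2], [21, -6]].
The requested entry is 21.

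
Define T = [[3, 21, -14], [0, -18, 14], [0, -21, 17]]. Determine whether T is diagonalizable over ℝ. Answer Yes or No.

Characteristic polynomial: p(μ) = μ^3 - 2μ^2 - 15μ + 36 = (μ - 3)^2(μ + 4).
μ = 3 has algebraic multiplicity 2; rank(T − 3I) = 1, so geometric multiplicity = 2.
Every eigenvalue has geometric = algebraic multiplicity, so T is diagonalizable.

Yes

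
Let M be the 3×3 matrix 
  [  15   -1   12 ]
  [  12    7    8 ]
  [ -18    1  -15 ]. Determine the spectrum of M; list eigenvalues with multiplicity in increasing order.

-3, 5, 5

Characteristic polynomial: p(μ) = μ^3 - 7μ^2 - 5μ + 75 = (μ - 5)^2(μ + 3).
Roots (with multiplicity): -3, 5, 5.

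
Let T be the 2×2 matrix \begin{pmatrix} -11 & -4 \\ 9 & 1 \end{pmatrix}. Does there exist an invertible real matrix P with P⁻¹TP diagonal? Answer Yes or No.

Characteristic polynomial: p(λ) = λ^2 + 10λ + 25 = (λ + 5)^2.
λ = -5 has algebraic multiplicity 2; rank(T + 5I) = 1, so geometric multiplicity = 1.
Geometric multiplicity < algebraic multiplicity, so T is not diagonalizable.

No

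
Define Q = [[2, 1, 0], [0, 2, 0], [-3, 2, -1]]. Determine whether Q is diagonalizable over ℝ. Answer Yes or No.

No

Characteristic polynomial: p(t) = t^3 - 3t^2 + 4 = (t - 2)^2(t + 1).
t = 2 has algebraic multiplicity 2; rank(Q − 2I) = 2, so geometric multiplicity = 1.
Geometric multiplicity < algebraic multiplicity, so Q is not diagonalizable.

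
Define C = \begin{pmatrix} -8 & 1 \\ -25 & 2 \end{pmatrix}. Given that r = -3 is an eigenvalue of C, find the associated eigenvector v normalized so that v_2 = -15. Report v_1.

C + 3I = [[-5, 1], [-25, 5]].
Solving (C + 3I)v = 0 gives the eigenspace spanned by (-3, -15).
With v_2 = -15, v = (-3, -15), so v_1 = -3.

-3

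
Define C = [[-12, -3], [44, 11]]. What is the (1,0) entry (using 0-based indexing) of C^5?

44

Characteristic polynomial: λ^2 + λ = λ(λ + 1), so the eigenvalues are -1, 0.
λ=-1: eigenvector (3, -11).
λ=0: eigenvector (1, -4).
P = [[3, 1], [-11, -4]], D = diag(-1, 0), P⁻¹ = [[4, 1], [-11, -3]].
C⁵ = P·diag(-1, 0)·P⁻¹ = [[-12, -3], [44, 11]].
The requested entry is 44.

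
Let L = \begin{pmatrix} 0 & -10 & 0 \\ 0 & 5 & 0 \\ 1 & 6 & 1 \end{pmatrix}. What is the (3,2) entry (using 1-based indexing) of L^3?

Characteristic polynomial: λ^3 - 6λ^2 + 5λ = λ(λ - 5)(λ - 1), so the eigenvalues are 0, 1, 5.
λ=0: eigenvector (1, 0, -1).
λ=5: eigenvector (-2, 1, 1).
λ=1: eigenvector (0, 0, 1).
P = [[1, -2, 0], [0, 1, 0], [-1, 1, 1]], D = diag(0, 5, 1), P⁻¹ = [[1, 2, 0], [0, 1, 0], [1, 1, 1]].
L³ = P·diag(0, 125, 1)·P⁻¹ = [[0, -250, 0], [0, 125, 0], [1, 126, 1]].
The requested entry is 126.

126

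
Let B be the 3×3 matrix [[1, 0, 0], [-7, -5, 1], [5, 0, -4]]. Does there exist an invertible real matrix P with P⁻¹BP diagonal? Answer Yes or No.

Yes

Characteristic polynomial: p(t) = t^3 + 8t^2 + 11t - 20 = (t - 1)(t + 4)(t + 5).
All 3 eigenvalues are distinct, so B is diagonalizable.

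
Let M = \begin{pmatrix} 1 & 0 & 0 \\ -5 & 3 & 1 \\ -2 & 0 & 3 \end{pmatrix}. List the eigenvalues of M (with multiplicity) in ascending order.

1, 3, 3

Characteristic polynomial: p(s) = s^3 - 7s^2 + 15s - 9 = (s - 3)^2(s - 1).
Roots (with multiplicity): 1, 3, 3.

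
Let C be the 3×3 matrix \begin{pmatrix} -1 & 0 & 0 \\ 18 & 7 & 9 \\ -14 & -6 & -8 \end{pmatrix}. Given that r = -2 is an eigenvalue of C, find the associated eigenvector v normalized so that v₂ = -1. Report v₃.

1

C + 2I = [[1, 0, 0], [18, 9, 9], [-14, -6, -6]].
Solving (C + 2I)v = 0 gives the eigenspace spanned by (0, -1, 1).
With v₂ = -1, v = (0, -1, 1), so v₃ = 1.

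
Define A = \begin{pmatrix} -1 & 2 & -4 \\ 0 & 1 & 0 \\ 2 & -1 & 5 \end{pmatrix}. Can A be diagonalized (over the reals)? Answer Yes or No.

Characteristic polynomial: p(r) = r^3 - 5r^2 + 7r - 3 = (r - 3)(r - 1)^2.
r = 1 has algebraic multiplicity 2; rank(A − 1I) = 2, so geometric multiplicity = 1.
Geometric multiplicity < algebraic multiplicity, so A is not diagonalizable.

No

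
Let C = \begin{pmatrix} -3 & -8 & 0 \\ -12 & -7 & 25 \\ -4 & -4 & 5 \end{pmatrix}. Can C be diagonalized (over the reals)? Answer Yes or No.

Characteristic polynomial: p(s) = s^3 + 5s^2 - 25s - 125 = (s - 5)(s + 5)^2.
s = -5 has algebraic multiplicity 2; rank(C + 5I) = 2, so geometric multiplicity = 1.
Geometric multiplicity < algebraic multiplicity, so C is not diagonalizable.

No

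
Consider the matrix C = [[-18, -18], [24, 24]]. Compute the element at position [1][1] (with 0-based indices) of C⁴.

Characteristic polynomial: r^2 - 6r = r(r - 6), so the eigenvalues are 0, 6.
r=0: eigenvector (1, -1).
r=6: eigenvector (-3, 4).
P = [[1, -3], [-1, 4]], D = diag(0, 6), P⁻¹ = [[4, 3], [1, 1]].
C⁴ = P·diag(0, 1296)·P⁻¹ = [[-3888, -3888], [5184, 5184]].
The requested entry is 5184.

5184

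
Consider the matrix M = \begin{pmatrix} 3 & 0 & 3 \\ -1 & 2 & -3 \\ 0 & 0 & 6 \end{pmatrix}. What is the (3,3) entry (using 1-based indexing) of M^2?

36

Characteristic polynomial: λ^3 - 11λ^2 + 36λ - 36 = (λ - 6)(λ - 3)(λ - 2), so the eigenvalues are 2, 3, 6.
λ=3: eigenvector (-1, 1, 0).
λ=2: eigenvector (0, 1, 0).
λ=6: eigenvector (1, -1, 1).
P = [[-1, 0, 1], [1, 1, -1], [0, 0, 1]], D = diag(3, 2, 6), P⁻¹ = [[-1, 0, 1], [1, 1, 0], [0, 0, 1]].
M² = P·diag(9, 4, 36)·P⁻¹ = [[9, 0, 27], [-5, 4, -27], [0, 0, 36]].
The requested entry is 36.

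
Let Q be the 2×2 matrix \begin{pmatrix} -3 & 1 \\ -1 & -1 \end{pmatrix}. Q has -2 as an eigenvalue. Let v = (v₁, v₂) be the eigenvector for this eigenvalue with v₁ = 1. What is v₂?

Q + 2I = [[-1, 1], [-1, 1]].
Solving (Q + 2I)v = 0 gives the eigenspace spanned by (1, 1).
With v₁ = 1, v = (1, 1), so v₂ = 1.

1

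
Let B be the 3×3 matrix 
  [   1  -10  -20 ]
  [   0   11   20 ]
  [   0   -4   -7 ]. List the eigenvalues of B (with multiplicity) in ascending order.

Characteristic polynomial: p(λ) = λ^3 - 5λ^2 + 7λ - 3 = (λ - 3)(λ - 1)^2.
Roots (with multiplicity): 1, 1, 3.

1, 1, 3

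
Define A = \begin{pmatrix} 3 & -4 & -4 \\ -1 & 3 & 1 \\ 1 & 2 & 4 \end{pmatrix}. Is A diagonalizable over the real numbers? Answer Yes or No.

Yes

Characteristic polynomial: p(r) = r^3 - 10r^2 + 31r - 30 = (r - 5)(r - 3)(r - 2).
All 3 eigenvalues are distinct, so A is diagonalizable.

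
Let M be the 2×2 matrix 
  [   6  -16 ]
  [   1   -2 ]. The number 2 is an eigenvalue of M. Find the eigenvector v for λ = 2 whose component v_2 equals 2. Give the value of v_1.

8

M − 2I = [[4, -16], [1, -4]].
Solving (M − 2I)v = 0 gives the eigenspace spanned by (8, 2).
With v_2 = 2, v = (8, 2), so v_1 = 8.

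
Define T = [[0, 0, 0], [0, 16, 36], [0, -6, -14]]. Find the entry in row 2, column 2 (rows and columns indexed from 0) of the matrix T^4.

Characteristic polynomial: μ^3 - 2μ^2 - 8μ = μ(μ - 4)(μ + 2), so the eigenvalues are -2, 0, 4.
μ=0: eigenvector (1, 0, 0).
μ=4: eigenvector (0, 3, -1).
μ=-2: eigenvector (0, -2, 1).
P = [[1, 0, 0], [0, 3, -2], [0, -1, 1]], D = diag(0, 4, -2), P⁻¹ = [[1, 0, 0], [0, 1, 2], [0, 1, 3]].
T⁴ = P·diag(0, 256, 16)·P⁻¹ = [[0, 0, 0], [0, 736, 1440], [0, -240, -464]].
The requested entry is -464.

-464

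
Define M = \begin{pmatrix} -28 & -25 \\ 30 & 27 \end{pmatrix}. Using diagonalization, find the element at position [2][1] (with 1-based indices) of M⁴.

Characteristic polynomial: λ^2 + λ - 6 = (λ - 2)(λ + 3), so the eigenvalues are -3, 2.
λ=-3: eigenvector (1, -1).
λ=2: eigenvector (-5, 6).
P = [[1, -5], [-1, 6]], D = diag(-3, 2), P⁻¹ = [[6, 5], [1, 1]].
M⁴ = P·diag(81, 16)·P⁻¹ = [[406, 325], [-390, -309]].
The requested entry is -390.

-390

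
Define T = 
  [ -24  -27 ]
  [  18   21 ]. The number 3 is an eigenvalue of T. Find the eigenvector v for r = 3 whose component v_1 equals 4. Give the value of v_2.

-4

T − 3I = [[-27, -27], [18, 18]].
Solving (T − 3I)v = 0 gives the eigenspace spanned by (4, -4).
With v_1 = 4, v = (4, -4), so v_2 = -4.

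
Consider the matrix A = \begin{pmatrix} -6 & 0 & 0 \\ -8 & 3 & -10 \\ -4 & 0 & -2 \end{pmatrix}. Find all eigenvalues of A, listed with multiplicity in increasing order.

-6, -2, 3

Characteristic polynomial: p(r) = r^3 + 5r^2 - 12r - 36 = (r - 3)(r + 2)(r + 6).
Roots (with multiplicity): -6, -2, 3.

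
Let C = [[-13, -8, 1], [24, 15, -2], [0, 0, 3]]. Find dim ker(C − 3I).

1

C − 3I = [[-16, -8, 1], [24, 12, -2], [0, 0, 0]].
This matrix has rank 2, so its null space has dimension 3 − 2 = 1.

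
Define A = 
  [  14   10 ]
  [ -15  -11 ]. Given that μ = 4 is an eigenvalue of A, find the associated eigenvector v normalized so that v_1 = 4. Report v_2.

A − 4I = [[10, 10], [-15, -15]].
Solving (A − 4I)v = 0 gives the eigenspace spanned by (4, -4).
With v_1 = 4, v = (4, -4), so v_2 = -4.

-4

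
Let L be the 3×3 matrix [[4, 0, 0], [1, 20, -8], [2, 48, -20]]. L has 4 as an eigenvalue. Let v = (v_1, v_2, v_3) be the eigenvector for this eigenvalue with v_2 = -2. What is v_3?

L − 4I = [[0, 0, 0], [1, 16, -8], [2, 48, -24]].
Solving (L − 4I)v = 0 gives the eigenspace spanned by (0, -2, -4).
With v_2 = -2, v = (0, -2, -4), so v_3 = -4.

-4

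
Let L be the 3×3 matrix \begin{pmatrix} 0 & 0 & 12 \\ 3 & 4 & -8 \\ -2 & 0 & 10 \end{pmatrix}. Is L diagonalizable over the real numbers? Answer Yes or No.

No

Characteristic polynomial: p(s) = s^3 - 14s^2 + 64s - 96 = (s - 6)(s - 4)^2.
s = 4 has algebraic multiplicity 2; rank(L − 4I) = 2, so geometric multiplicity = 1.
Geometric multiplicity < algebraic multiplicity, so L is not diagonalizable.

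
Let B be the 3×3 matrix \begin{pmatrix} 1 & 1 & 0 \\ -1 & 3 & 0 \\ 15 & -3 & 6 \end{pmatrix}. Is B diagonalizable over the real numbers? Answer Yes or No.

No

Characteristic polynomial: p(r) = r^3 - 10r^2 + 28r - 24 = (r - 6)(r - 2)^2.
r = 2 has algebraic multiplicity 2; rank(B − 2I) = 2, so geometric multiplicity = 1.
Geometric multiplicity < algebraic multiplicity, so B is not diagonalizable.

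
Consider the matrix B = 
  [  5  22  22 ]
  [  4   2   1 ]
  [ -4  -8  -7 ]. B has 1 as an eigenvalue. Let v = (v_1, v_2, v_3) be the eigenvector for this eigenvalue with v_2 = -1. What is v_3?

B − 1I = [[4, 22, 22], [4, 1, 1], [-4, -8, -8]].
Solving (B − 1I)v = 0 gives the eigenspace spanned by (0, -1, 1).
With v_2 = -1, v = (0, -1, 1), so v_3 = 1.

1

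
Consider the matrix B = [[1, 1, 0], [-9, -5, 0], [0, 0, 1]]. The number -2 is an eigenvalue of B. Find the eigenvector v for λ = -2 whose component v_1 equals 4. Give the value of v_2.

B + 2I = [[3, 1, 0], [-9, -3, 0], [0, 0, 3]].
Solving (B + 2I)v = 0 gives the eigenspace spanned by (4, -12, 0).
With v_1 = 4, v = (4, -12, 0), so v_2 = -12.

-12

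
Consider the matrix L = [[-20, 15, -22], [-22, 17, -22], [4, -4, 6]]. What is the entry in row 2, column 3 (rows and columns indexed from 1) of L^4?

-1342

Characteristic polynomial: t^3 - 3t^2 - 28t + 60 = (t - 6)(t - 2)(t + 5), so the eigenvalues are -5, 2, 6.
t=2: eigenvector (1, 0, -1).
t=-5: eigenvector (1, 1, 0).
t=6: eigenvector (-2, -2, 1).
P = [[1, 1, -2], [0, 1, -2], [-1, 0, 1]], D = diag(2, -5, 6), P⁻¹ = [[1, -1, 0], [2, -1, 2], [1, -1, 1]].
L⁴ = P·diag(16, 625, 1296)·P⁻¹ = [[-1326, 1951, -1342], [-1342, 1967, -1342], [1280, -1280, 1296]].
The requested entry is -1342.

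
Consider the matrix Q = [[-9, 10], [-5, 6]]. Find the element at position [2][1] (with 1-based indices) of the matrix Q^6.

4095

Characteristic polynomial: λ^2 + 3λ - 4 = (λ - 1)(λ + 4), so the eigenvalues are -4, 1.
λ=1: eigenvector (1, 1).
λ=-4: eigenvector (2, 1).
P = [[1, 2], [1, 1]], D = diag(1, -4), P⁻¹ = [[-1, 2], [1, -1]].
Q⁶ = P·diag(1, 4096)·P⁻¹ = [[8191, -8190], [4095, -4094]].
The requested entry is 4095.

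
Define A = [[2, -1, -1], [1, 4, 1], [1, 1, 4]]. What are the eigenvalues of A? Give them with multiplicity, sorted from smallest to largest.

3, 3, 4

Characteristic polynomial: p(r) = r^3 - 10r^2 + 33r - 36 = (r - 4)(r - 3)^2.
Roots (with multiplicity): 3, 3, 4.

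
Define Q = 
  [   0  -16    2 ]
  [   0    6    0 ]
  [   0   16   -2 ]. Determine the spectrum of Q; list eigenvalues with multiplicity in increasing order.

Characteristic polynomial: p(r) = r^3 - 4r^2 - 12r = r(r - 6)(r + 2).
Roots (with multiplicity): -2, 0, 6.

-2, 0, 6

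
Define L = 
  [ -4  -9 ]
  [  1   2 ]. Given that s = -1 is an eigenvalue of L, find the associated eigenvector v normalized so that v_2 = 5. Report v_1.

-15

L + 1I = [[-3, -9], [1, 3]].
Solving (L + 1I)v = 0 gives the eigenspace spanned by (-15, 5).
With v_2 = 5, v = (-15, 5), so v_1 = -15.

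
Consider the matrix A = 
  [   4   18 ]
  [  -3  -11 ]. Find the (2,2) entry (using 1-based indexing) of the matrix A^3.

-359

Characteristic polynomial: s^2 + 7s + 10 = (s + 2)(s + 5), so the eigenvalues are -5, -2.
s=-2: eigenvector (3, -1).
s=-5: eigenvector (-2, 1).
P = [[3, -2], [-1, 1]], D = diag(-2, -5), P⁻¹ = [[1, 2], [1, 3]].
A³ = P·diag(-8, -125)·P⁻¹ = [[226, 702], [-117, -359]].
The requested entry is -359.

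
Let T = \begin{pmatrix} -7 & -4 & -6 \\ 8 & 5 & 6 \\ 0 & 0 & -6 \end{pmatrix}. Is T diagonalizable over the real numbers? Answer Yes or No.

Characteristic polynomial: p(μ) = μ^3 + 8μ^2 + 9μ - 18 = (μ - 1)(μ + 3)(μ + 6).
All 3 eigenvalues are distinct, so T is diagonalizable.

Yes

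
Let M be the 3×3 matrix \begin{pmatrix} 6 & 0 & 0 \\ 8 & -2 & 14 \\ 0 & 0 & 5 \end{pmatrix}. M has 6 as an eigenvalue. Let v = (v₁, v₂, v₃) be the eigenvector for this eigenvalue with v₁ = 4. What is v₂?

M − 6I = [[0, 0, 0], [8, -8, 14], [0, 0, -1]].
Solving (M − 6I)v = 0 gives the eigenspace spanned by (4, 4, 0).
With v₁ = 4, v = (4, 4, 0), so v₂ = 4.

4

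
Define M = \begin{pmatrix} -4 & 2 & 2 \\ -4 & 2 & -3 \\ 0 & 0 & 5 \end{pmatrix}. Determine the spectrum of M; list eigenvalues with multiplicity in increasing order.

Characteristic polynomial: p(μ) = μ^3 - 3μ^2 - 10μ = μ(μ - 5)(μ + 2).
Roots (with multiplicity): -2, 0, 5.

-2, 0, 5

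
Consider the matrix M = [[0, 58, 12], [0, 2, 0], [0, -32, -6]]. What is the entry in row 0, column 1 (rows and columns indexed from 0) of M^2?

-268

Characteristic polynomial: λ^3 + 4λ^2 - 12λ = λ(λ - 2)(λ + 6), so the eigenvalues are -6, 0, 2.
λ=0: eigenvector (1, 0, 0).
λ=2: eigenvector (5, 1, -4).
λ=-6: eigenvector (-2, 0, 1).
P = [[1, 5, -2], [0, 1, 0], [0, -4, 1]], D = diag(0, 2, -6), P⁻¹ = [[1, 3, 2], [0, 1, 0], [0, 4, 1]].
M² = P·diag(0, 4, 36)·P⁻¹ = [[0, -268, -72], [0, 4, 0], [0, 128, 36]].
The requested entry is -268.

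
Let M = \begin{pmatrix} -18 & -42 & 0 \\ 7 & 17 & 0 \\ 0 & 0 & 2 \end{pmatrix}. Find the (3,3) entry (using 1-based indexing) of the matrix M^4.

16

Characteristic polynomial: r^3 - r^2 - 14r + 24 = (r - 3)(r - 2)(r + 4), so the eigenvalues are -4, 2, 3.
r=-4: eigenvector (3, -1, 0).
r=3: eigenvector (-2, 1, 0).
r=2: eigenvector (0, 0, 1).
P = [[3, -2, 0], [-1, 1, 0], [0, 0, 1]], D = diag(-4, 3, 2), P⁻¹ = [[1, 2, 0], [1, 3, 0], [0, 0, 1]].
M⁴ = P·diag(256, 81, 16)·P⁻¹ = [[606, 1050, 0], [-175, -269, 0], [0, 0, 16]].
The requested entry is 16.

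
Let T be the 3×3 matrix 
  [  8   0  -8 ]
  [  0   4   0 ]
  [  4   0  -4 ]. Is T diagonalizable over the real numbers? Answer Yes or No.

Yes

Characteristic polynomial: p(s) = s^3 - 8s^2 + 16s = s(s - 4)^2.
s = 4 has algebraic multiplicity 2; rank(T − 4I) = 1, so geometric multiplicity = 2.
Every eigenvalue has geometric = algebraic multiplicity, so T is diagonalizable.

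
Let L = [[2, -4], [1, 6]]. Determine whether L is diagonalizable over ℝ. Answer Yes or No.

Characteristic polynomial: p(s) = s^2 - 8s + 16 = (s - 4)^2.
s = 4 has algebraic multiplicity 2; rank(L − 4I) = 1, so geometric multiplicity = 1.
Geometric multiplicity < algebraic multiplicity, so L is not diagonalizable.

No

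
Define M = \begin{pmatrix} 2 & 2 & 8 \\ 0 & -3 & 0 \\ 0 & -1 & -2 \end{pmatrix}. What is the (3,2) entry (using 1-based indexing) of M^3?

Characteristic polynomial: μ^3 + 3μ^2 - 4μ - 12 = (μ - 2)(μ + 2)(μ + 3), so the eigenvalues are -3, -2, 2.
μ=2: eigenvector (1, 0, 0).
μ=-3: eigenvector (-2, 1, 1).
μ=-2: eigenvector (-2, 0, 1).
P = [[1, -2, -2], [0, 1, 0], [0, 1, 1]], D = diag(2, -3, -2), P⁻¹ = [[1, 0, 2], [0, 1, 0], [0, -1, 1]].
M³ = P·diag(8, -27, -8)·P⁻¹ = [[8, 38, 32], [0, -27, 0], [0, -19, -8]].
The requested entry is -19.

-19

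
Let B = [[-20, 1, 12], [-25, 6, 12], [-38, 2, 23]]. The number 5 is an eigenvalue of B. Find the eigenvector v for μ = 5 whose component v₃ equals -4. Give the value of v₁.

-2

B − 5I = [[-25, 1, 12], [-25, 1, 12], [-38, 2, 18]].
Solving (B − 5I)v = 0 gives the eigenspace spanned by (-2, -2, -4).
With v₃ = -4, v = (-2, -2, -4), so v₁ = -2.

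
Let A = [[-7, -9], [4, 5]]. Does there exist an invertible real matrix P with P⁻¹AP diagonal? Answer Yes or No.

Characteristic polynomial: p(s) = s^2 + 2s + 1 = (s + 1)^2.
s = -1 has algebraic multiplicity 2; rank(A + 1I) = 1, so geometric multiplicity = 1.
Geometric multiplicity < algebraic multiplicity, so A is not diagonalizable.

No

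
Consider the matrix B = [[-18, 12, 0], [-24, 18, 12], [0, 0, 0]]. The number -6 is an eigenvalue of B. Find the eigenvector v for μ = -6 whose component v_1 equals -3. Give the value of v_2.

B + 6I = [[-12, 12, 0], [-24, 24, 12], [0, 0, 6]].
Solving (B + 6I)v = 0 gives the eigenspace spanned by (-3, -3, 0).
With v_1 = -3, v = (-3, -3, 0), so v_2 = -3.

-3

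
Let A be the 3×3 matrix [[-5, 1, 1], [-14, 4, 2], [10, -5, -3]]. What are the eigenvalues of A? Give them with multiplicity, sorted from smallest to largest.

Characteristic polynomial: p(s) = s^3 + 4s^2 - 3s - 18 = (s - 2)(s + 3)^2.
Roots (with multiplicity): -3, -3, 2.

-3, -3, 2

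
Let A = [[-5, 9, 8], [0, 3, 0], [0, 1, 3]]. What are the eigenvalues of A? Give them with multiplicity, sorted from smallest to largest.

-5, 3, 3

Characteristic polynomial: p(λ) = λ^3 - λ^2 - 21λ + 45 = (λ - 3)^2(λ + 5).
Roots (with multiplicity): -5, 3, 3.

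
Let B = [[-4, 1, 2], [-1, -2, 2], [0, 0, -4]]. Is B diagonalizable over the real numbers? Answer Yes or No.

No

Characteristic polynomial: p(r) = r^3 + 10r^2 + 33r + 36 = (r + 3)^2(r + 4).
r = -3 has algebraic multiplicity 2; rank(B + 3I) = 2, so geometric multiplicity = 1.
Geometric multiplicity < algebraic multiplicity, so B is not diagonalizable.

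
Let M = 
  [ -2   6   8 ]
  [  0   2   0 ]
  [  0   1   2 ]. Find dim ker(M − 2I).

M − 2I = [[-4, 6, 8], [0, 0, 0], [0, 1, 0]].
This matrix has rank 2, so its null space has dimension 3 − 2 = 1.

1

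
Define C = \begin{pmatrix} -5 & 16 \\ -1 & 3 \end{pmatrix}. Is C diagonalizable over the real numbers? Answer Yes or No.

Characteristic polynomial: p(s) = s^2 + 2s + 1 = (s + 1)^2.
s = -1 has algebraic multiplicity 2; rank(C + 1I) = 1, so geometric multiplicity = 1.
Geometric multiplicity < algebraic multiplicity, so C is not diagonalizable.

No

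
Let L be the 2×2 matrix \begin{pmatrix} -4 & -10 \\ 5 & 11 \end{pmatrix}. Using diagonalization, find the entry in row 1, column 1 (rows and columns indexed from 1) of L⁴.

-1294

Characteristic polynomial: r^2 - 7r + 6 = (r - 6)(r - 1), so the eigenvalues are 1, 6.
r=1: eigenvector (2, -1).
r=6: eigenvector (1, -1).
P = [[2, 1], [-1, -1]], D = diag(1, 6), P⁻¹ = [[1, 1], [-1, -2]].
L⁴ = P·diag(1, 1296)·P⁻¹ = [[-1294, -2590], [1295, 2591]].
The requested entry is -1294.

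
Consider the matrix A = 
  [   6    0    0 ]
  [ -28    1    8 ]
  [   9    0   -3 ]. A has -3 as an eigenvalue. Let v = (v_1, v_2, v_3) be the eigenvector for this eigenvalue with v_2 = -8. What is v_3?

A + 3I = [[9, 0, 0], [-28, 4, 8], [9, 0, 0]].
Solving (A + 3I)v = 0 gives the eigenspace spanned by (0, -8, 4).
With v_2 = -8, v = (0, -8, 4), so v_3 = 4.

4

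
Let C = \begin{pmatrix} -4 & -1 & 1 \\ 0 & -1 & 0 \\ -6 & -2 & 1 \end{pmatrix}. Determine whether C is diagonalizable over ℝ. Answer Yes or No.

Characteristic polynomial: p(t) = t^3 + 4t^2 + 5t + 2 = (t + 1)^2(t + 2).
t = -1 has algebraic multiplicity 2; rank(C + 1I) = 1, so geometric multiplicity = 2.
Every eigenvalue has geometric = algebraic multiplicity, so C is diagonalizable.

Yes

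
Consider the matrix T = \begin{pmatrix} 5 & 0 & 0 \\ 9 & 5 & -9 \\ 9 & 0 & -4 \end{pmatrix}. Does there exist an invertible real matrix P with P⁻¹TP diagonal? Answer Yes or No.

Yes

Characteristic polynomial: p(μ) = μ^3 - 6μ^2 - 15μ + 100 = (μ - 5)^2(μ + 4).
μ = 5 has algebraic multiplicity 2; rank(T − 5I) = 1, so geometric multiplicity = 2.
Every eigenvalue has geometric = algebraic multiplicity, so T is diagonalizable.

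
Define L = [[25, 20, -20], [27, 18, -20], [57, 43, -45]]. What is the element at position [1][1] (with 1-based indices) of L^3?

Characteristic polynomial: t^3 + 2t^2 - 25t - 50 = (t - 5)(t + 2)(t + 5), so the eigenvalues are -5, -2, 5.
t=-5: eigenvector (2, 2, 5).
t=-2: eigenvector (0, 1, 1).
t=5: eigenvector (1, 1, 2).
P = [[2, 0, 1], [2, 1, 1], [5, 1, 2]], D = diag(-5, -2, 5), P⁻¹ = [[-1, -1, 1], [-1, 1, 0], [3, 2, -2]].
L³ = P·diag(-125, -8, 125)·P⁻¹ = [[625, 500, -500], [633, 492, -500], [1383, 1117, -1125]].
The requested entry is 625.

625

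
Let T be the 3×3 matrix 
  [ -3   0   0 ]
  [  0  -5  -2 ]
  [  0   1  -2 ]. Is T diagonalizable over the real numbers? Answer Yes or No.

Characteristic polynomial: p(s) = s^3 + 10s^2 + 33s + 36 = (s + 3)^2(s + 4).
s = -3 has algebraic multiplicity 2; rank(T + 3I) = 1, so geometric multiplicity = 2.
Every eigenvalue has geometric = algebraic multiplicity, so T is diagonalizable.

Yes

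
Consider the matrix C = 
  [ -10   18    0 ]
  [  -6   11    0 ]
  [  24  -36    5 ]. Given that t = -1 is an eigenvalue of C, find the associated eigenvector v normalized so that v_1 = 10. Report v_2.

C + 1I = [[-9, 18, 0], [-6, 12, 0], [24, -36, 6]].
Solving (C + 1I)v = 0 gives the eigenspace spanned by (10, 5, -10).
With v_1 = 10, v = (10, 5, -10), so v_2 = 5.

5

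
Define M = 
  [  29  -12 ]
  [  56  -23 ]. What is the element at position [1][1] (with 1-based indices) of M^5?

Characteristic polynomial: r^2 - 6r + 5 = (r - 5)(r - 1), so the eigenvalues are 1, 5.
r=5: eigenvector (1, 2).
r=1: eigenvector (3, 7).
P = [[1, 3], [2, 7]], D = diag(5, 1), P⁻¹ = [[7, -3], [-2, 1]].
M⁵ = P·diag(3125, 1)·P⁻¹ = [[21869, -9372], [43736, -18743]].
The requested entry is 21869.

21869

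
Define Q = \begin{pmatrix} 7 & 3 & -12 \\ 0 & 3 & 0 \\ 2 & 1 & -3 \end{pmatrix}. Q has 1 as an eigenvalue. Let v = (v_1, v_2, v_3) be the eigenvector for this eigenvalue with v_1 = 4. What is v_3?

Q − 1I = [[6, 3, -12], [0, 2, 0], [2, 1, -4]].
Solving (Q − 1I)v = 0 gives the eigenspace spanned by (4, 0, 2).
With v_1 = 4, v = (4, 0, 2), so v_3 = 2.

2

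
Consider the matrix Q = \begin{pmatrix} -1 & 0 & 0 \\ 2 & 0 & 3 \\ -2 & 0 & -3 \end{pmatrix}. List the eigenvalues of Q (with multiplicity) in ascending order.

-3, -1, 0

Characteristic polynomial: p(λ) = λ^3 + 4λ^2 + 3λ = λ(λ + 1)(λ + 3).
Roots (with multiplicity): -3, -1, 0.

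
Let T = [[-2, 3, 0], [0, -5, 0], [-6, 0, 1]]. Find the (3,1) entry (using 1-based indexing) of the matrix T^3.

Characteristic polynomial: λ^3 + 6λ^2 + 3λ - 10 = (λ - 1)(λ + 2)(λ + 5), so the eigenvalues are -5, -2, 1.
λ=-5: eigenvector (1, -1, 1).
λ=-2: eigenvector (1, 0, 2).
λ=1: eigenvector (0, 0, 1).
P = [[1, 1, 0], [-1, 0, 0], [1, 2, 1]], D = diag(-5, -2, 1), P⁻¹ = [[0, -1, 0], [1, 1, 0], [-2, -1, 1]].
T³ = P·diag(-125, -8, 1)·P⁻¹ = [[-8, 117, 0], [0, -125, 0], [-18, 108, 1]].
The requested entry is -18.

-18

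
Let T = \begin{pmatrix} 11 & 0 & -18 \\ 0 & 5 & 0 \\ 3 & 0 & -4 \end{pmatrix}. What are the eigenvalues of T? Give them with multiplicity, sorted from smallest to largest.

2, 5, 5

Characteristic polynomial: p(μ) = μ^3 - 12μ^2 + 45μ - 50 = (μ - 5)^2(μ - 2).
Roots (with multiplicity): 2, 5, 5.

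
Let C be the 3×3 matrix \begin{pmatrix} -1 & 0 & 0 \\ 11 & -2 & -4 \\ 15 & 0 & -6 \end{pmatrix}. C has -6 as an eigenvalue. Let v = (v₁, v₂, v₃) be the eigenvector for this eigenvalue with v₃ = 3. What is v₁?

C + 6I = [[5, 0, 0], [11, 4, -4], [15, 0, 0]].
Solving (C + 6I)v = 0 gives the eigenspace spanned by (0, 3, 3).
With v₃ = 3, v = (0, 3, 3), so v₁ = 0.

0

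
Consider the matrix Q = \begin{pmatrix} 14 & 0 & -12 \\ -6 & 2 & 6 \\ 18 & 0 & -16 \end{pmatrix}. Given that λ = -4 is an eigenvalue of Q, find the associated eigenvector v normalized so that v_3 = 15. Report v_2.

Q + 4I = [[18, 0, -12], [-6, 6, 6], [18, 0, -12]].
Solving (Q + 4I)v = 0 gives the eigenspace spanned by (10, -5, 15).
With v_3 = 15, v = (10, -5, 15), so v_2 = -5.

-5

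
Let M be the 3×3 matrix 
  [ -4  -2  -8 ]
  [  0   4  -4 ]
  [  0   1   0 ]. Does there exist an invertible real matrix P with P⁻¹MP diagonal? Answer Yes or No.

Characteristic polynomial: p(s) = s^3 - 12s + 16 = (s - 2)^2(s + 4).
s = 2 has algebraic multiplicity 2; rank(M − 2I) = 2, so geometric multiplicity = 1.
Geometric multiplicity < algebraic multiplicity, so M is not diagonalizable.

No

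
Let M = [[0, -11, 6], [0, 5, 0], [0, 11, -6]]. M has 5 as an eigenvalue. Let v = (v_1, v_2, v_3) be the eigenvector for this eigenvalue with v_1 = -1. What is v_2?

M − 5I = [[-5, -11, 6], [0, 0, 0], [0, 11, -11]].
Solving (M − 5I)v = 0 gives the eigenspace spanned by (-1, 1, 1).
With v_1 = -1, v = (-1, 1, 1), so v_2 = 1.

1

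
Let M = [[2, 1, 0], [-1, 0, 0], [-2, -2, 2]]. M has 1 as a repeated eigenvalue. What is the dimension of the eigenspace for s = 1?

M − 1I = [[1, 1, 0], [-1, -1, 0], [-2, -2, 1]].
This matrix has rank 2, so its null space has dimension 3 − 2 = 1.

1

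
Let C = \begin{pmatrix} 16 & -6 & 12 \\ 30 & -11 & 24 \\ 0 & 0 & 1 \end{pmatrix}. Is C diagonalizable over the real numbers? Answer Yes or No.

Characteristic polynomial: p(t) = t^3 - 6t^2 + 9t - 4 = (t - 4)(t - 1)^2.
t = 1 has algebraic multiplicity 2; rank(C − 1I) = 1, so geometric multiplicity = 2.
Every eigenvalue has geometric = algebraic multiplicity, so C is diagonalizable.

Yes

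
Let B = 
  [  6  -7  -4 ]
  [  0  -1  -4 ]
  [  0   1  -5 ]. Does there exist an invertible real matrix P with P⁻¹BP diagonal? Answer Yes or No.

No

Characteristic polynomial: p(t) = t^3 - 27t - 54 = (t - 6)(t + 3)^2.
t = -3 has algebraic multiplicity 2; rank(B + 3I) = 2, so geometric multiplicity = 1.
Geometric multiplicity < algebraic multiplicity, so B is not diagonalizable.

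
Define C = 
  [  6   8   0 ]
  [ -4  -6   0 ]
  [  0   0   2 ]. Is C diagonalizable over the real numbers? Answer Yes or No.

Yes

Characteristic polynomial: p(μ) = μ^3 - 2μ^2 - 4μ + 8 = (μ - 2)^2(μ + 2).
μ = 2 has algebraic multiplicity 2; rank(C − 2I) = 1, so geometric multiplicity = 2.
Every eigenvalue has geometric = algebraic multiplicity, so C is diagonalizable.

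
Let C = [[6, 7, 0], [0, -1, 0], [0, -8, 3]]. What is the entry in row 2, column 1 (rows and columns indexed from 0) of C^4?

-160

Characteristic polynomial: r^3 - 8r^2 + 9r + 18 = (r - 6)(r - 3)(r + 1), so the eigenvalues are -1, 3, 6.
r=3: eigenvector (0, 0, 1).
r=-1: eigenvector (-1, 1, 2).
r=6: eigenvector (1, 0, 0).
P = [[0, -1, 1], [0, 1, 0], [1, 2, 0]], D = diag(3, -1, 6), P⁻¹ = [[0, -2, 1], [0, 1, 0], [1, 1, 0]].
C⁴ = P·diag(81, 1, 1296)·P⁻¹ = [[1296, 1295, 0], [0, 1, 0], [0, -160, 81]].
The requested entry is -160.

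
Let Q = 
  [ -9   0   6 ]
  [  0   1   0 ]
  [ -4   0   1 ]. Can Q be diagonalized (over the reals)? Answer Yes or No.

Yes

Characteristic polynomial: p(s) = s^3 + 7s^2 + 7s - 15 = (s - 1)(s + 3)(s + 5).
All 3 eigenvalues are distinct, so Q is diagonalizable.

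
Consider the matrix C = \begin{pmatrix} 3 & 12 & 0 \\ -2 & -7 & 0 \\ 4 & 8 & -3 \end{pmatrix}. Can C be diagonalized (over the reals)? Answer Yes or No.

Yes

Characteristic polynomial: p(μ) = μ^3 + 7μ^2 + 15μ + 9 = (μ + 1)(μ + 3)^2.
μ = -3 has algebraic multiplicity 2; rank(C + 3I) = 1, so geometric multiplicity = 2.
Every eigenvalue has geometric = algebraic multiplicity, so C is diagonalizable.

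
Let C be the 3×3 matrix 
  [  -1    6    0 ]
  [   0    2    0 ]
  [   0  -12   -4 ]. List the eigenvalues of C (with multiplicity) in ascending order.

-4, -1, 2

Characteristic polynomial: p(μ) = μ^3 + 3μ^2 - 6μ - 8 = (μ - 2)(μ + 1)(μ + 4).
Roots (with multiplicity): -4, -1, 2.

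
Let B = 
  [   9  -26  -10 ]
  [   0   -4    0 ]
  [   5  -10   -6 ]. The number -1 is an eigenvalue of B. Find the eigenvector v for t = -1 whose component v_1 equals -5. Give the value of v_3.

B + 1I = [[10, -26, -10], [0, -3, 0], [5, -10, -5]].
Solving (B + 1I)v = 0 gives the eigenspace spanned by (-5, 0, -5).
With v_1 = -5, v = (-5, 0, -5), so v_3 = -5.

-5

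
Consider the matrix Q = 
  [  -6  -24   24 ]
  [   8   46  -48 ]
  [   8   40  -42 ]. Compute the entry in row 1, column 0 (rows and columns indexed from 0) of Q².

-64

Characteristic polynomial: λ^3 + 2λ^2 - 36λ - 72 = (λ - 6)(λ + 2)(λ + 6), so the eigenvalues are -6, -2, 6.
λ=-6: eigenvector (1, -2, -2).
λ=-2: eigenvector (0, 1, 1).
λ=6: eigenvector (2, -4, -3).
P = [[1, 0, 2], [-2, 1, -4], [-2, 1, -3]], D = diag(-6, -2, 6), P⁻¹ = [[1, 2, -2], [2, 1, 0], [0, -1, 1]].
Q² = P·diag(36, 4, 36)·P⁻¹ = [[36, 0, 0], [-64, 4, 0], [-64, -32, 36]].
The requested entry is -64.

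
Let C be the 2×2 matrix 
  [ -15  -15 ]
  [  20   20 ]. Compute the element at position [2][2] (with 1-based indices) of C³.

500

Characteristic polynomial: s^2 - 5s = s(s - 5), so the eigenvalues are 0, 5.
s=5: eigenvector (-3, 4).
s=0: eigenvector (-1, 1).
P = [[-3, -1], [4, 1]], D = diag(5, 0), P⁻¹ = [[1, 1], [-4, -3]].
C³ = P·diag(125, 0)·P⁻¹ = [[-375, -375], [500, 500]].
The requested entry is 500.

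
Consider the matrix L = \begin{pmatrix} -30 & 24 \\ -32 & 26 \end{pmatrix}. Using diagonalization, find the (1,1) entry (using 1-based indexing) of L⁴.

Characteristic polynomial: λ^2 + 4λ - 12 = (λ - 2)(λ + 6), so the eigenvalues are -6, 2.
λ=2: eigenvector (-3, -4).
λ=-6: eigenvector (1, 1).
P = [[-3, 1], [-4, 1]], D = diag(2, -6), P⁻¹ = [[1, -1], [4, -3]].
L⁴ = P·diag(16, 1296)·P⁻¹ = [[5136, -3840], [5120, -3824]].
The requested entry is 5136.

5136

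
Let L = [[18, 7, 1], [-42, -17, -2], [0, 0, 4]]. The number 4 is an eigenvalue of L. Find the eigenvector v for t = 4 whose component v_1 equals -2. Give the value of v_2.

4

L − 4I = [[14, 7, 1], [-42, -21, -2], [0, 0, 0]].
Solving (L − 4I)v = 0 gives the eigenspace spanned by (-2, 4, 0).
With v_1 = -2, v = (-2, 4, 0), so v_2 = 4.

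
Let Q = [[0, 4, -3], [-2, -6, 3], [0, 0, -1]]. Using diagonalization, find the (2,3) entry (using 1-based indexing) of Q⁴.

-255

Characteristic polynomial: s^3 + 7s^2 + 14s + 8 = (s + 1)(s + 2)(s + 4), so the eigenvalues are -4, -2, -1.
s=-1: eigenvector (-1, 1, 1).
s=-4: eigenvector (-1, 1, 0).
s=-2: eigenvector (2, -1, 0).
P = [[-1, -1, 2], [1, 1, -1], [1, 0, 0]], D = diag(-1, -4, -2), P⁻¹ = [[0, 0, 1], [1, 2, -1], [1, 1, 0]].
Q⁴ = P·diag(1, 256, 16)·P⁻¹ = [[-224, -480, 255], [240, 496, -255], [0, 0, 1]].
The requested entry is -255.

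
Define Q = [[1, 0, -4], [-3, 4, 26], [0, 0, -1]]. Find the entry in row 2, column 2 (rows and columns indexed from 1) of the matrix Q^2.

Characteristic polynomial: s^3 - 4s^2 - s + 4 = (s - 4)(s - 1)(s + 1), so the eigenvalues are -1, 1, 4.
s=1: eigenvector (1, 1, 0).
s=4: eigenvector (0, 1, 0).
s=-1: eigenvector (2, -4, 1).
P = [[1, 0, 2], [1, 1, -4], [0, 0, 1]], D = diag(1, 4, -1), P⁻¹ = [[1, 0, -2], [-1, 1, 6], [0, 0, 1]].
Q² = P·diag(1, 16, 1)·P⁻¹ = [[1, 0, 0], [-15, 16, 90], [0, 0, 1]].
The requested entry is 16.

16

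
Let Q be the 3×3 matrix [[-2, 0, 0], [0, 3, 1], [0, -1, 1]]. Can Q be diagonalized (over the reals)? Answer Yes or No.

Characteristic polynomial: p(t) = t^3 - 2t^2 - 4t + 8 = (t - 2)^2(t + 2).
t = 2 has algebraic multiplicity 2; rank(Q − 2I) = 2, so geometric multiplicity = 1.
Geometric multiplicity < algebraic multiplicity, so Q is not diagonalizable.

No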